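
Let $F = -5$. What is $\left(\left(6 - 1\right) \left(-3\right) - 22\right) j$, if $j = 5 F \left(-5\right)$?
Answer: $-4625$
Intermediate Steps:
$j = 125$ ($j = 5 \left(-5\right) \left(-5\right) = \left(-25\right) \left(-5\right) = 125$)
$\left(\left(6 - 1\right) \left(-3\right) - 22\right) j = \left(\left(6 - 1\right) \left(-3\right) - 22\right) 125 = \left(5 \left(-3\right) - 22\right) 125 = \left(-15 - 22\right) 125 = \left(-37\right) 125 = -4625$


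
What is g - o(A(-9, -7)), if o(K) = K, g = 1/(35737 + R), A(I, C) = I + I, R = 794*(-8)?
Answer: 528931/29385 ≈ 18.000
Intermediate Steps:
R = -6352
A(I, C) = 2*I
g = 1/29385 (g = 1/(35737 - 6352) = 1/29385 ≈ 3.4031e-5)
g - o(A(-9, -7)) = 1/29385 - 2*(-9) = 1/29385 - 1*(-18) = 1/29385 + 18 = 528931/29385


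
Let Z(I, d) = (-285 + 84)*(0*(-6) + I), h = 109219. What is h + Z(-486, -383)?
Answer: 206905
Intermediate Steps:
Z(I, d) = -201*I (Z(I, d) = -201*(0 + I) = -201*I)
h + Z(-486, -383) = 109219 - 201*(-486) = 109219 + 97686 = 206905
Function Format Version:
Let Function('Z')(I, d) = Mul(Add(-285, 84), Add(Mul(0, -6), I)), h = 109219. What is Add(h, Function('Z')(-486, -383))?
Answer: 206905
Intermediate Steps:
Function('Z')(I, d) = Mul(-201, I) (Function('Z')(I, d) = Mul(-201, Add(0, I)) = Mul(-201, I))
Add(h, Function('Z')(-486, -383)) = Add(109219, Mul(-201, -486)) = Add(109219, 97686) = 206905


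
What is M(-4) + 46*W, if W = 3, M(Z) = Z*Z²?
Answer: 74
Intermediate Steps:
M(Z) = Z³
M(-4) + 46*W = (-4)³ + 46*3 = -64 + 138 = 74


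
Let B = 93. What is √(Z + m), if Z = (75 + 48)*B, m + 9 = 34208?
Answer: √45638 ≈ 213.63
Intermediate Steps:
m = 34199 (m = -9 + 34208 = 34199)
Z = 11439 (Z = (75 + 48)*93 = 123*93 = 11439)
√(Z + m) = √(11439 + 34199) = √45638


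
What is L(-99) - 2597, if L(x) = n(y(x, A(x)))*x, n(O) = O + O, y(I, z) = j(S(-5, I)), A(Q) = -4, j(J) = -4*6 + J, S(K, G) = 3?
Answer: 1561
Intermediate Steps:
j(J) = -24 + J
y(I, z) = -21 (y(I, z) = -24 + 3 = -21)
n(O) = 2*O
L(x) = -42*x (L(x) = (2*(-21))*x = -42*x)
L(-99) - 2597 = -42*(-99) - 2597 = 4158 - 2597 = 1561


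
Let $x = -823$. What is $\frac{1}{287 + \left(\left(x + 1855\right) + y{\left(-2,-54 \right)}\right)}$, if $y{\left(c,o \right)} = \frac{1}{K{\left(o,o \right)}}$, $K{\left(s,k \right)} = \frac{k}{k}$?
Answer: $\frac{1}{1320} \approx 0.00075758$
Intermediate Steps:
$K{\left(s,k \right)} = 1$
$y{\left(c,o \right)} = 1$ ($y{\left(c,o \right)} = 1^{-1} = 1$)
$\frac{1}{287 + \left(\left(x + 1855\right) + y{\left(-2,-54 \right)}\right)} = \frac{1}{287 + \left(\left(-823 + 1855\right) + 1\right)} = \frac{1}{287 + \left(1032 + 1\right)} = \frac{1}{287 + 1033} = \frac{1}{1320}$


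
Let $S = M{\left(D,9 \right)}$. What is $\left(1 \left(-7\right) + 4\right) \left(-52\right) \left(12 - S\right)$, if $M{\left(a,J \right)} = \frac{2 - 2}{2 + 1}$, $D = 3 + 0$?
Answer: $1872$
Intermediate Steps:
$D = 3$
$M{\left(a,J \right)} = 0$ ($M{\left(a,J \right)} = \frac{0}{3} = 0 \cdot \frac{1}{3} = 0$)
$S = 0$
$\left(1 \left(-7\right) + 4\right) \left(-52\right) \left(12 - S\right) = \left(1 \left(-7\right) + 4\right) \left(-52\right) \left(12 - 0\right) = \left(-7 + 4\right) \left(-52\right) \left(12 + 0\right) = \left(-3\right) \left(-52\right) 12 = 156 \cdot 12 = 1872$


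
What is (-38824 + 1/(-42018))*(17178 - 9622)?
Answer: -6163077215074/21009 ≈ -2.9335e+8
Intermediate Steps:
(-38824 + 1/(-42018))*(17178 - 9622) = (-38824 - 1/42018)*7556 = -1631306833/42018*7556 = -6163077215074/21009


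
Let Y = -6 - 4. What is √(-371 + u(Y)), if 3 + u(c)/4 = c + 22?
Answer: I*√335 ≈ 18.303*I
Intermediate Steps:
Y = -10
u(c) = 76 + 4*c (u(c) = -12 + 4*(c + 22) = -12 + 4*(22 + c) = -12 + (88 + 4*c) = 76 + 4*c)
√(-371 + u(Y)) = √(-371 + (76 + 4*(-10))) = √(-371 + (76 - 40)) = √(-371 + 36) = √(-335) = I*√335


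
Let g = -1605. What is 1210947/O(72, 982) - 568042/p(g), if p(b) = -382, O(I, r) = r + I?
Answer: 530649011/201314 ≈ 2635.9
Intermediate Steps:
O(I, r) = I + r
1210947/O(72, 982) - 568042/p(g) = 1210947/(72 + 982) - 568042/(-382) = 1210947/1054 - 568042*(-1/382) = 1210947*(1/1054) + 284021/191 = 1210947/1054 + 284021/191 = 530649011/201314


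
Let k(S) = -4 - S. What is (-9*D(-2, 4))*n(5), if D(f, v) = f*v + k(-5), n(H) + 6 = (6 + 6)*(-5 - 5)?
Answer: -7938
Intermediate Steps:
n(H) = -126 (n(H) = -6 + (6 + 6)*(-5 - 5) = -6 + 12*(-10) = -6 - 120 = -126)
D(f, v) = 1 + f*v (D(f, v) = f*v + (-4 - 1*(-5)) = f*v + (-4 + 5) = f*v + 1 = 1 + f*v)
(-9*D(-2, 4))*n(5) = -9*(1 - 2*4)*(-126) = -9*(1 - 8)*(-126) = -9*(-7)*(-126) = 63*(-126) = -7938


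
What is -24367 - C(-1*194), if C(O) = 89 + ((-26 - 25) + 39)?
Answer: -24444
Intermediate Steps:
C(O) = 77 (C(O) = 89 + (-51 + 39) = 89 - 12 = 77)
-24367 - C(-1*194) = -24367 - 1*77 = -24367 - 77 = -24444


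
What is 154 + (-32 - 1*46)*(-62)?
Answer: 4990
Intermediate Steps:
154 + (-32 - 1*46)*(-62) = 154 + (-32 - 46)*(-62) = 154 - 78*(-62) = 154 + 4836 = 4990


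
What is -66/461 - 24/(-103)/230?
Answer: -776238/5460545 ≈ -0.14215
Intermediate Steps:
-66/461 - 24/(-103)/230 = -66*1/461 - 24*(-1/103)*(1/230) = -66/461 + (24/103)*(1/230) = -66/461 + 12/11845 = -776238/5460545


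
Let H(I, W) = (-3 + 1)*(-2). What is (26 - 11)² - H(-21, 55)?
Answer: 221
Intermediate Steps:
H(I, W) = 4 (H(I, W) = -2*(-2) = 4)
(26 - 11)² - H(-21, 55) = (26 - 11)² - 1*4 = 15² - 4 = 225 - 4 = 221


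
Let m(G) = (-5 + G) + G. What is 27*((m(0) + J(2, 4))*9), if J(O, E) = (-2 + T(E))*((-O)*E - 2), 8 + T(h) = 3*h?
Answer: -6075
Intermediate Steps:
T(h) = -8 + 3*h
J(O, E) = (-10 + 3*E)*(-2 - E*O) (J(O, E) = (-2 + (-8 + 3*E))*((-O)*E - 2) = (-10 + 3*E)*(-E*O - 2) = (-10 + 3*E)*(-2 - E*O))
m(G) = -5 + 2*G
27*((m(0) + J(2, 4))*9) = 27*(((-5 + 2*0) + (20 - 6*4 - 3*2*4² + 10*4*2))*9) = 27*(((-5 + 0) + (20 - 24 - 3*2*16 + 80))*9) = 27*((-5 + (20 - 24 - 96 + 80))*9) = 27*((-5 - 20)*9) = 27*(-25*9) = 27*(-225) = -6075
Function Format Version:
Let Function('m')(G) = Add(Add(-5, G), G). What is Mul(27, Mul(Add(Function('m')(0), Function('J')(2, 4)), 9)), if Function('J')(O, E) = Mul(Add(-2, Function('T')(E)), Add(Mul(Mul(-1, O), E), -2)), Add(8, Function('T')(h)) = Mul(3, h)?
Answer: -6075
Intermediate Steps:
Function('T')(h) = Add(-8, Mul(3, h))
Function('J')(O, E) = Mul(Add(-10, Mul(3, E)), Add(-2, Mul(-1, E, O))) (Function('J')(O, E) = Mul(Add(-2, Add(-8, Mul(3, E))), Add(Mul(Mul(-1, O), E), -2)) = Mul(Add(-10, Mul(3, E)), Add(Mul(-1, E, O), -2)) = Mul(Add(-10, Mul(3, E)), Add(-2, Mul(-1, E, O))))
Function('m')(G) = Add(-5, Mul(2, G))
Mul(27, Mul(Add(Function('m')(0), Function('J')(2, 4)), 9)) = Mul(27, Mul(Add(Add(-5, Mul(2, 0)), Add(20, Mul(-6, 4), Mul(-3, 2, Pow(4, 2)), Mul(10, 4, 2))), 9)) = Mul(27, Mul(Add(Add(-5, 0), Add(20, -24, Mul(-3, 2, 16), 80)), 9)) = Mul(27, Mul(Add(-5, Add(20, -24, -96, 80)), 9)) = Mul(27, Mul(Add(-5, -20), 9)) = Mul(27, Mul(-25, 9)) = Mul(27, -225) = -6075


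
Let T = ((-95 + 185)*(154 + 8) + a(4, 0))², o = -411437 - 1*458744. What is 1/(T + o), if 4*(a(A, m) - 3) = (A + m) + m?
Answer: 1/211822875 ≈ 4.7209e-9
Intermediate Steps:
a(A, m) = 3 + m/2 + A/4 (a(A, m) = 3 + ((A + m) + m)/4 = 3 + (A + 2*m)/4 = 3 + (m/2 + A/4) = 3 + m/2 + A/4)
o = -870181 (o = -411437 - 458744 = -870181)
T = 212693056 (T = ((-95 + 185)*(154 + 8) + (3 + (½)*0 + (¼)*4))² = (90*162 + (3 + 0 + 1))² = (14580 + 4)² = 14584² = 212693056)
1/(T + o) = 1/(212693056 - 870181) = 1/211822875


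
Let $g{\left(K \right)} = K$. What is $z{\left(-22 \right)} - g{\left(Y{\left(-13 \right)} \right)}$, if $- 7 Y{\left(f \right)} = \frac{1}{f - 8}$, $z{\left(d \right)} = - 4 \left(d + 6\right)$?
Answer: $\frac{9407}{147} \approx 63.993$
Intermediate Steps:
$z{\left(d \right)} = -24 - 4 d$ ($z{\left(d \right)} = - 4 \left(6 + d\right) = -24 - 4 d$)
$Y{\left(f \right)} = - \frac{1}{7 \left(-8 + f\right)}$ ($Y{\left(f \right)} = - \frac{1}{7 \left(f - 8\right)} = - \frac{1}{7 \left(-8 + f\right)}$)
$z{\left(-22 \right)} - g{\left(Y{\left(-13 \right)} \right)} = \left(-24 - -88\right) - - \frac{1}{-56 + 7 \left(-13\right)} = \left(-24 + 88\right) - - \frac{1}{-56 - 91} = 64 - - \frac{1}{-147} = 64 - \left(-1\right) \left(- \frac{1}{147}\right) = 64 - \frac{1}{147} = \frac{9407}{147}$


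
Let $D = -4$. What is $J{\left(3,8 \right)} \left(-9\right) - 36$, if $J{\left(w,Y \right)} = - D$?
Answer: $-72$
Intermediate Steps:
$J{\left(w,Y \right)} = 4$ ($J{\left(w,Y \right)} = \left(-1\right) \left(-4\right) = 4$)
$J{\left(3,8 \right)} \left(-9\right) - 36 = 4 \left(-9\right) - 36 = -36 - 36 = -72$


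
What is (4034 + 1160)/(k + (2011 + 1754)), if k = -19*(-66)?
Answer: 742/717 ≈ 1.0349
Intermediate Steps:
k = 1254
(4034 + 1160)/(k + (2011 + 1754)) = (4034 + 1160)/(1254 + (2011 + 1754)) = 5194/(1254 + 3765) = 5194/5019 = 5194*(1/5019) = 742/717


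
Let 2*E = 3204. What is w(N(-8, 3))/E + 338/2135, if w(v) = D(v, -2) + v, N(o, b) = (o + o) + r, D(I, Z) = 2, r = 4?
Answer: 260063/1710135 ≈ 0.15207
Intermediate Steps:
E = 1602 (E = (½)*3204 = 1602)
N(o, b) = 4 + 2*o (N(o, b) = (o + o) + 4 = 2*o + 4 = 4 + 2*o)
w(v) = 2 + v
w(N(-8, 3))/E + 338/2135 = (2 + (4 + 2*(-8)))/1602 + 338/2135 = (2 + (4 - 16))*(1/1602) + 338*(1/2135) = (2 - 12)*(1/1602) + 338/2135 = -10*1/1602 + 338/2135 = -5/801 + 338/2135 = 260063/1710135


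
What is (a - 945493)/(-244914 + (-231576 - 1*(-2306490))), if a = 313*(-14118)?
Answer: -5364427/1830000 ≈ -2.9314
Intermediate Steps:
a = -4418934
(a - 945493)/(-244914 + (-231576 - 1*(-2306490))) = (-4418934 - 945493)/(-244914 + (-231576 - 1*(-2306490))) = -5364427/(-244914 + (-231576 + 2306490)) = -5364427/(-244914 + 2074914) = -5364427/1830000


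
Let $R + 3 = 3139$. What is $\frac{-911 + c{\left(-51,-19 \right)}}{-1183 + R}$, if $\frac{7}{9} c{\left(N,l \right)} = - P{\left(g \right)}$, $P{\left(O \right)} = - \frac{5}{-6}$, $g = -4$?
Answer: $- \frac{12769}{27342} \approx -0.46701$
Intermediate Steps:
$P{\left(O \right)} = \frac{5}{6}$ ($P{\left(O \right)} = \left(-5\right) \left(- \frac{1}{6}\right) = \frac{5}{6}$)
$R = 3136$ ($R = -3 + 3139 = 3136$)
$c{\left(N,l \right)} = - \frac{15}{14}$ ($c{\left(N,l \right)} = \frac{9 \left(\left(-1\right) \frac{5}{6}\right)}{7} = \frac{9}{7} \left(- \frac{5}{6}\right) = - \frac{15}{14}$)
$\frac{-911 + c{\left(-51,-19 \right)}}{-1183 + R} = \frac{-911 - \frac{15}{14}}{-1183 + 3136} = - \frac{12769}{14 \cdot 1953} = \left(- \frac{12769}{14}\right) \frac{1}{1953} = - \frac{12769}{27342}$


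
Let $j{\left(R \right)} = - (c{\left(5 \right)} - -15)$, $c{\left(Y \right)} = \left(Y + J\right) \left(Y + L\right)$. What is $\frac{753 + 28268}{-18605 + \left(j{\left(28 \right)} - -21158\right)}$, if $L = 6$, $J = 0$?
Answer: $\frac{29021}{2483} \approx 11.688$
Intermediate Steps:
$c{\left(Y \right)} = Y \left(6 + Y\right)$ ($c{\left(Y \right)} = \left(Y + 0\right) \left(Y + 6\right) = Y \left(6 + Y\right)$)
$j{\left(R \right)} = -70$ ($j{\left(R \right)} = - (5 \left(6 + 5\right) - -15) = - (5 \cdot 11 + 15) = - (55 + 15) = \left(-1\right) 70 = -70$)
$\frac{753 + 28268}{-18605 + \left(j{\left(28 \right)} - -21158\right)} = \frac{753 + 28268}{-18605 - -21088} = \frac{29021}{-18605 + \left(-70 + 21158\right)} = \frac{29021}{-18605 + 21088} = \frac{29021}{2483}$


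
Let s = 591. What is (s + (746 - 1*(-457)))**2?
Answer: 3218436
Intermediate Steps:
(s + (746 - 1*(-457)))**2 = (591 + (746 - 1*(-457)))**2 = (591 + (746 + 457))**2 = (591 + 1203)**2 = 1794**2 = 3218436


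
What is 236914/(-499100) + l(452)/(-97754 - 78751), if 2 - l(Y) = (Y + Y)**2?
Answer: 5229357169/1258480650 ≈ 4.1553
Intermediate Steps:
l(Y) = 2 - 4*Y**2 (l(Y) = 2 - (Y + Y)**2 = 2 - (2*Y)**2 = 2 - 4*Y**2)
236914/(-499100) + l(452)/(-97754 - 78751) = 236914/(-499100) + (2 - 4*452**2)/(-97754 - 78751) = 236914*(-1/499100) + (2 - 4*204304)/(-176505) = -118457/249550 + (2 - 817216)*(-1/176505) = -118457/249550 - 817214*(-1/176505) = -118457/249550 + 817214/176505 = 5229357169/1258480650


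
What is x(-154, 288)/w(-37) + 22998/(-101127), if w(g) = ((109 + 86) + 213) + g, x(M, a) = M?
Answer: -1147896/1786577 ≈ -0.64251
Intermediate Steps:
w(g) = 408 + g (w(g) = (195 + 213) + g = 408 + g)
x(-154, 288)/w(-37) + 22998/(-101127) = -154/(408 - 37) + 22998/(-101127) = -154/371 + 22998*(-1/101127) = -154*1/371 - 7666/33709 = -22/53 - 7666/33709 = -1147896/1786577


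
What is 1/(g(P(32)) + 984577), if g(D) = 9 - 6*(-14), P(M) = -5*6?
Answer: 1/984670 ≈ 1.0156e-6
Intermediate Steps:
P(M) = -30
g(D) = 93 (g(D) = 9 + 84 = 93)
1/(g(P(32)) + 984577) = 1/(93 + 984577) = 1/984670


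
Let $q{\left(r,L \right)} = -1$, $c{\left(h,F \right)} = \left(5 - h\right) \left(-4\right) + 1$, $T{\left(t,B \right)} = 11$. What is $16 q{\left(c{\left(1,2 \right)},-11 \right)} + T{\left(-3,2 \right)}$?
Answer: $-5$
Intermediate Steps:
$c{\left(h,F \right)} = -19 + 4 h$ ($c{\left(h,F \right)} = \left(-20 + 4 h\right) + 1 = -19 + 4 h$)
$16 q{\left(c{\left(1,2 \right)},-11 \right)} + T{\left(-3,2 \right)} = 16 \left(-1\right) + 11 = -16 + 11 = -5$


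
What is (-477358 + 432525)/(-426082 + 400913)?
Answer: 44833/25169 ≈ 1.7813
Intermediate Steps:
(-477358 + 432525)/(-426082 + 400913) = -44833/(-25169) = -44833*(-1/25169) = 44833/25169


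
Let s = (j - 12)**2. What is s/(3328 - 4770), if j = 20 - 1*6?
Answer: -2/721 ≈ -0.0027739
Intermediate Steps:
j = 14 (j = 20 - 6 = 14)
s = 4 (s = (14 - 12)**2 = 2**2 = 4)
s/(3328 - 4770) = 4/(3328 - 4770) = 4/(-1442) = 4*(-1/1442) = -2/721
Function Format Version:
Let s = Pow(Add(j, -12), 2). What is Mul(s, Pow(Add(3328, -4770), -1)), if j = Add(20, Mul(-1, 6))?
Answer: Rational(-2, 721) ≈ -0.0027739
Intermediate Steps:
j = 14 (j = Add(20, -6) = 14)
s = 4 (s = Pow(Add(14, -12), 2) = Pow(2, 2) = 4)
Mul(s, Pow(Add(3328, -4770), -1)) = Mul(4, Pow(Add(3328, -4770), -1)) = Mul(4, Pow(-1442, -1)) = Mul(4, Rational(-1, 1442)) = Rational(-2, 721)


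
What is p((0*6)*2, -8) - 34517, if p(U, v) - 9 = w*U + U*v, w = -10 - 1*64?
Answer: -34508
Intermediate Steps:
w = -74 (w = -10 - 64 = -74)
p(U, v) = 9 - 74*U + U*v (p(U, v) = 9 + (-74*U + U*v) = 9 - 74*U + U*v)
p((0*6)*2, -8) - 34517 = (9 - 74*0*6*2 + ((0*6)*2)*(-8)) - 34517 = (9 - 0*2 + (0*2)*(-8)) - 34517 = (9 - 74*0 + 0*(-8)) - 34517 = (9 + 0 + 0) - 34517 = 9 - 34517 = -34508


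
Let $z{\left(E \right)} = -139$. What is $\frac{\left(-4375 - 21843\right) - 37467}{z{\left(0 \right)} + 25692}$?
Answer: $- \frac{63685}{25553} \approx -2.4923$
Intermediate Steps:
$\frac{\left(-4375 - 21843\right) - 37467}{z{\left(0 \right)} + 25692} = \frac{\left(-4375 - 21843\right) - 37467}{-139 + 25692} = \frac{\left(-4375 - 21843\right) - 37467}{25553} = \left(-26218 - 37467\right) \frac{1}{25553} = \left(-63685\right) \frac{1}{25553} = - \frac{63685}{25553}$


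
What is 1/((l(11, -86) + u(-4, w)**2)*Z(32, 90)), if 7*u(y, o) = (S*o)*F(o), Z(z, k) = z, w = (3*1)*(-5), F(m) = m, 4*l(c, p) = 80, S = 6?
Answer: 49/58351360 ≈ 8.3974e-7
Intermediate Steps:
l(c, p) = 20 (l(c, p) = (1/4)*80 = 20)
w = -15 (w = 3*(-5) = -15)
u(y, o) = 6*o**2/7 (u(y, o) = ((6*o)*o)/7 = (6*o**2)/7 = 6*o**2/7)
1/((l(11, -86) + u(-4, w)**2)*Z(32, 90)) = 1/((20 + ((6/7)*(-15)**2)**2)*32) = (1/32)/(20 + ((6/7)*225)**2) = (1/32)/(20 + (1350/7)**2) = (1/32)/(20 + 1822500/49) = (1/32)/(1823480/49) = (49/1823480)*(1/32) = 49/58351360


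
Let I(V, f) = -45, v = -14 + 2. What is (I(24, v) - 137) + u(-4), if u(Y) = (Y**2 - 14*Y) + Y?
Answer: -114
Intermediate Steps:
v = -12
u(Y) = Y**2 - 13*Y
(I(24, v) - 137) + u(-4) = (-45 - 137) - 4*(-13 - 4) = -182 - 4*(-17) = -182 + 68 = -114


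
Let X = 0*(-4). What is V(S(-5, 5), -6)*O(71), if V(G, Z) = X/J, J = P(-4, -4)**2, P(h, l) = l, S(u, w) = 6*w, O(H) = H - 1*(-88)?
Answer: 0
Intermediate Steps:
O(H) = 88 + H (O(H) = H + 88 = 88 + H)
X = 0
J = 16 (J = (-4)**2 = 16)
V(G, Z) = 0 (V(G, Z) = 0/16 = 0*(1/16) = 0)
V(S(-5, 5), -6)*O(71) = 0*(88 + 71) = 0*159 = 0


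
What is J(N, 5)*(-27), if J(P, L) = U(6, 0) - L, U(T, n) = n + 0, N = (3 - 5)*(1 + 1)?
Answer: 135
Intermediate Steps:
N = -4 (N = -2*2 = -4)
U(T, n) = n
J(P, L) = -L (J(P, L) = 0 - L = -L)
J(N, 5)*(-27) = -1*5*(-27) = -5*(-27) = 135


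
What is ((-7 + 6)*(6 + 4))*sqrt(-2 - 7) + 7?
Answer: 7 - 30*I ≈ 7.0 - 30.0*I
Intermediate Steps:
((-7 + 6)*(6 + 4))*sqrt(-2 - 7) + 7 = (-1*10)*sqrt(-9) + 7 = -30*I + 7 = 7 - 30*I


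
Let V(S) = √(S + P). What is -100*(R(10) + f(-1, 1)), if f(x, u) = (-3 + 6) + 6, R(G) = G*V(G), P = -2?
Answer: -900 - 2000*√2 ≈ -3728.4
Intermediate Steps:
V(S) = √(-2 + S) (V(S) = √(S - 2) = √(-2 + S))
R(G) = G*√(-2 + G)
f(x, u) = 9 (f(x, u) = 3 + 6 = 9)
-100*(R(10) + f(-1, 1)) = -100*(10*√(-2 + 10) + 9) = -100*(10*√8 + 9) = -100*(10*(2*√2) + 9) = -100*(20*√2 + 9) = -100*(9 + 20*√2) = -900 - 2000*√2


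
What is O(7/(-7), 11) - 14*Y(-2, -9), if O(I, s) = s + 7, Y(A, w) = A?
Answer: 46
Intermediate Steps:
O(I, s) = 7 + s
O(7/(-7), 11) - 14*Y(-2, -9) = (7 + 11) - 14*(-2) = 18 + 28 = 46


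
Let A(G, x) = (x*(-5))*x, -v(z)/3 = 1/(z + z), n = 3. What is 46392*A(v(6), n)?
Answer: -2087640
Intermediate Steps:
v(z) = -3/(2*z) (v(z) = -3/(z + z) = -3*1/(2*z) = -3/(2*z))
A(G, x) = -5*x² (A(G, x) = (-5*x)*x = -5*x²)
46392*A(v(6), n) = 46392*(-5*3²) = 46392*(-5*9) = 46392*(-45) = -2087640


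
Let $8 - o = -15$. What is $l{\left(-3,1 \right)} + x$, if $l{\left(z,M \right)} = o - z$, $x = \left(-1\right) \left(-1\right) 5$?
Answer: $31$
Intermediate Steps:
$o = 23$ ($o = 8 - -15 = 8 + 15 = 23$)
$x = 5$ ($x = 1 \cdot 5 = 5$)
$l{\left(z,M \right)} = 23 - z$
$l{\left(-3,1 \right)} + x = \left(23 - -3\right) + 5 = \left(23 + 3\right) + 5 = 26 + 5 = 31$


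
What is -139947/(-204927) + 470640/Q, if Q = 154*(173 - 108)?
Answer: 3261590425/68377309 ≈ 47.700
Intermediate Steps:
Q = 10010 (Q = 154*65 = 10010)
-139947/(-204927) + 470640/Q = -139947/(-204927) + 470640/10010 = -139947*(-1/204927) + 470640*(1/10010) = 46649/68309 + 47064/1001 = 3261590425/68377309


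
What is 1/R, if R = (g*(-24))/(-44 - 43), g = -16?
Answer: -29/128 ≈ -0.22656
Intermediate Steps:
R = -128/29 (R = (-16*(-24))/(-44 - 43) = 384/(-87) = 384*(-1/87) = -128/29 ≈ -4.4138)
1/R = 1/(-128/29) = -29/128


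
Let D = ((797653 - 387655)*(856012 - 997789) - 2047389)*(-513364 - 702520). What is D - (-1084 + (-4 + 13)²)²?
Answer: 70679742823629131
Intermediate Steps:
D = 70679742824635140 (D = (409998*(-141777) - 2047389)*(-1215884) = (-58128286446 - 2047389)*(-1215884) = -58130333835*(-1215884) = 70679742824635140)
D - (-1084 + (-4 + 13)²)² = 70679742824635140 - (-1084 + (-4 + 13)²)² = 70679742824635140 - (-1084 + 9²)² = 70679742824635140 - (-1084 + 81)² = 70679742824635140 - 1*(-1003)² = 70679742824635140 - 1*1006009 = 70679742824635140 - 1006009 = 70679742823629131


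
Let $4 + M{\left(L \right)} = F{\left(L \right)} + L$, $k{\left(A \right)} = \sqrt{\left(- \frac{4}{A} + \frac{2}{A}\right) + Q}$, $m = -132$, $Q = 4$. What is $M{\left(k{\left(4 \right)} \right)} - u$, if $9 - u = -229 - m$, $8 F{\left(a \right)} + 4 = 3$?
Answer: $- \frac{881}{8} + \frac{\sqrt{14}}{2} \approx -108.25$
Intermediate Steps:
$F{\left(a \right)} = - \frac{1}{8}$ ($F{\left(a \right)} = - \frac{1}{2} + \frac{1}{8} \cdot 3 = - \frac{1}{2} + \frac{3}{8} = - \frac{1}{8}$)
$k{\left(A \right)} = \sqrt{4 - \frac{2}{A}}$ ($k{\left(A \right)} = \sqrt{\left(- \frac{4}{A} + \frac{2}{A}\right) + 4} = \sqrt{- \frac{2}{A} + 4} = \sqrt{4 - \frac{2}{A}}$)
$u = 106$ ($u = 9 - \left(-229 - -132\right) = 9 - \left(-229 + 132\right) = 9 - -97 = 9 + 97 = 106$)
$M{\left(L \right)} = - \frac{33}{8} + L$ ($M{\left(L \right)} = -4 + \left(- \frac{1}{8} + L\right) = - \frac{33}{8} + L$)
$M{\left(k{\left(4 \right)} \right)} - u = \left(- \frac{33}{8} + \sqrt{4 - \frac{2}{4}}\right) - 106 = \left(- \frac{33}{8} + \sqrt{4 - \frac{1}{2}}\right) - 106 = \left(- \frac{33}{8} + \sqrt{\frac{7}{2}}\right) - 106 = \left(- \frac{33}{8} + \frac{\sqrt{14}}{2}\right) - 106 = - \frac{881}{8} + \frac{\sqrt{14}}{2}$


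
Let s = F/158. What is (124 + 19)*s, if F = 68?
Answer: 4862/79 ≈ 61.544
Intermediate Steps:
s = 34/79 (s = 68/158 = 68*(1/158) = 34/79 ≈ 0.43038)
(124 + 19)*s = (124 + 19)*(34/79) = 143*(34/79) = 4862/79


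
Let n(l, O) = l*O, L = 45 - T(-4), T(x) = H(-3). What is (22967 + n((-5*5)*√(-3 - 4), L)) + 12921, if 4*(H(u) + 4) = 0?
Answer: 35888 - 1225*I*√7 ≈ 35888.0 - 3241.0*I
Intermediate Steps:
H(u) = -4 (H(u) = -4 + (¼)*0 = -4 + 0 = -4)
T(x) = -4
L = 49 (L = 45 - 1*(-4) = 45 + 4 = 49)
n(l, O) = O*l
(22967 + n((-5*5)*√(-3 - 4), L)) + 12921 = (22967 + 49*((-5*5)*√(-3 - 4))) + 12921 = (22967 + 49*(-25*I*√7)) + 12921 = (22967 - 1225*I*√7) + 12921 = 35888 - 1225*I*√7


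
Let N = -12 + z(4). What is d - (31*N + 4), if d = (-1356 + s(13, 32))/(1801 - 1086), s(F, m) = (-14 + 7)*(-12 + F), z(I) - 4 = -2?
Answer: 217427/715 ≈ 304.09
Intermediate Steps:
z(I) = 2 (z(I) = 4 - 2 = 2)
N = -10 (N = -12 + 2 = -10)
s(F, m) = 84 - 7*F (s(F, m) = -7*(-12 + F) = 84 - 7*F)
d = -1363/715 (d = (-1356 + (84 - 7*13))/(1801 - 1086) = (-1356 + (84 - 91))/715 = (-1356 - 7)*(1/715) = -1363*1/715 = -1363/715 ≈ -1.9063)
d - (31*N + 4) = -1363/715 - (31*(-10) + 4) = -1363/715 - (-310 + 4) = -1363/715 - 1*(-306) = -1363/715 + 306 = 217427/715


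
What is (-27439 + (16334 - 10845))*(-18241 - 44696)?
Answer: 1381467150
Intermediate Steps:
(-27439 + (16334 - 10845))*(-18241 - 44696) = (-27439 + 5489)*(-62937) = -21950*(-62937) = 1381467150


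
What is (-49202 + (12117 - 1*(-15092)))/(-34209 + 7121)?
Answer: 21993/27088 ≈ 0.81191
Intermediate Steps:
(-49202 + (12117 - 1*(-15092)))/(-34209 + 7121) = (-49202 + (12117 + 15092))/(-27088) = (-49202 + 27209)*(-1/27088) = -21993*(-1/27088) = 21993/27088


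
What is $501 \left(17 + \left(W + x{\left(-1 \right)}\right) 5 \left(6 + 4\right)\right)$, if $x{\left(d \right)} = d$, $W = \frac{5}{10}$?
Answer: $-4008$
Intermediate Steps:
$W = \frac{1}{2}$ ($W = 5 \cdot \frac{1}{10} = \frac{1}{2} \approx 0.5$)
$501 \left(17 + \left(W + x{\left(-1 \right)}\right) 5 \left(6 + 4\right)\right) = 501 \left(17 + \left(\frac{1}{2} - 1\right) 5 \left(6 + 4\right)\right) = 501 \left(17 - \frac{5 \cdot 10}{2}\right) = 501 \left(17 - 25\right) = 501 \left(-8\right) = -4008$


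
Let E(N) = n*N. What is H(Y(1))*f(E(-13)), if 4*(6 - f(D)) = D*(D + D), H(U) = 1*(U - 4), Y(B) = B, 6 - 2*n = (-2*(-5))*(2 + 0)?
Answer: 24807/2 ≈ 12404.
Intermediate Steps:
n = -7 (n = 3 - (-2*(-5))*(2 + 0)/2 = 3 - 5*2 = 3 - ½*20 = 3 - 10 = -7)
H(U) = -4 + U (H(U) = 1*(-4 + U) = -4 + U)
E(N) = -7*N
f(D) = 6 - D²/2 (f(D) = 6 - D*(D + D)/4 = 6 - D*2*D/4 = 6 - D²/2)
H(Y(1))*f(E(-13)) = (-4 + 1)*(6 - (-7*(-13))²/2) = -3*(6 - ½*91²) = -3*(6 - ½*8281) = -3*(6 - 8281/2) = -3*(-8269/2) = 24807/2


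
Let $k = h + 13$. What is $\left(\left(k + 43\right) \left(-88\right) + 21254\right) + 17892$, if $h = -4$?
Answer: $34570$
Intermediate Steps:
$k = 9$ ($k = -4 + 13 = 9$)
$\left(\left(k + 43\right) \left(-88\right) + 21254\right) + 17892 = \left(\left(9 + 43\right) \left(-88\right) + 21254\right) + 17892 = \left(52 \left(-88\right) + 21254\right) + 17892 = \left(-4576 + 21254\right) + 17892 = 16678 + 17892 = 34570$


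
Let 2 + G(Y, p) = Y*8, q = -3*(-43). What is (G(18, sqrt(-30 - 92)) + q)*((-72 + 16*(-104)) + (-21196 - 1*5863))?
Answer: -7803445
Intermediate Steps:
q = 129
G(Y, p) = -2 + 8*Y (G(Y, p) = -2 + Y*8 = -2 + 8*Y)
(G(18, sqrt(-30 - 92)) + q)*((-72 + 16*(-104)) + (-21196 - 1*5863)) = ((-2 + 8*18) + 129)*((-72 + 16*(-104)) + (-21196 - 1*5863)) = ((-2 + 144) + 129)*((-72 - 1664) + (-21196 - 5863)) = (142 + 129)*(-1736 - 27059) = 271*(-28795) = -7803445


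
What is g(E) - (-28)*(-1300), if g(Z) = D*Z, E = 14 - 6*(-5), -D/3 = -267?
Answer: -1156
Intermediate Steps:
D = 801 (D = -3*(-267) = 801)
E = 44 (E = 14 + 30 = 44)
g(Z) = 801*Z
g(E) - (-28)*(-1300) = 801*44 - (-28)*(-1300) = 35244 - 1*36400 = 35244 - 36400 = -1156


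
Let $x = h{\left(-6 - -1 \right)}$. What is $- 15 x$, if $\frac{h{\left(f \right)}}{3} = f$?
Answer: $225$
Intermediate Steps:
$h{\left(f \right)} = 3 f$
$x = -15$ ($x = 3 \left(-6 - -1\right) = 3 \left(-6 + 1\right) = 3 \left(-5\right) = -15$)
$- 15 x = \left(-15\right) \left(-15\right) = 225$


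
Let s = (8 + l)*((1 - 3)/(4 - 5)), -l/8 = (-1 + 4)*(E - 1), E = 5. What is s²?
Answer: 30976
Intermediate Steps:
l = -96 (l = -8*(-1 + 4)*(5 - 1) = -24*4 = -8*12 = -96)
s = -176 (s = (8 - 96)*((1 - 3)/(4 - 5)) = -(-176)/(-1) = -(-176)*(-1) = -88*2 = -176)
s² = (-176)² = 30976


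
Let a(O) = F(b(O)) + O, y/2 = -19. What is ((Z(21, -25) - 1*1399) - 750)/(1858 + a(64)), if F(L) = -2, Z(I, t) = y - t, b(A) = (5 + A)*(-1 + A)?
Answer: -1081/960 ≈ -1.1260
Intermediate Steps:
y = -38 (y = 2*(-19) = -38)
b(A) = (-1 + A)*(5 + A)
Z(I, t) = -38 - t
a(O) = -2 + O
((Z(21, -25) - 1*1399) - 750)/(1858 + a(64)) = (((-38 - 1*(-25)) - 1*1399) - 750)/(1858 + (-2 + 64)) = (((-38 + 25) - 1399) - 750)/(1858 + 62) = ((-13 - 1399) - 750)/1920 = (-1412 - 750)*(1/1920) = -2162*1/1920 = -1081/960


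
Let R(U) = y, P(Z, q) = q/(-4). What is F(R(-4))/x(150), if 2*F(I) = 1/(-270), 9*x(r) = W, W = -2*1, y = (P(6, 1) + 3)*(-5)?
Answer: 1/120 ≈ 0.0083333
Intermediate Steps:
P(Z, q) = -q/4 (P(Z, q) = q*(-¼) = -q/4)
y = -55/4 (y = (-¼*1 + 3)*(-5) = (-¼ + 3)*(-5) = (11/4)*(-5) = -55/4 ≈ -13.750)
W = -2
R(U) = -55/4
x(r) = -2/9 (x(r) = (⅑)*(-2) = -2/9)
F(I) = -1/540 (F(I) = (½)/(-270) = (½)*(-1/270) = -1/540)
F(R(-4))/x(150) = -1/(540*(-2/9)) = -1/540*(-9/2) = 1/120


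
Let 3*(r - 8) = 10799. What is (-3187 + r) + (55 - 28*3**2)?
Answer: 671/3 ≈ 223.67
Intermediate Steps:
r = 10823/3 (r = 8 + (1/3)*10799 = 8 + 10799/3 = 10823/3 ≈ 3607.7)
(-3187 + r) + (55 - 28*3**2) = (-3187 + 10823/3) + (55 - 28*3**2) = 1262/3 + (55 - 28*9) = 1262/3 + (55 - 252) = 1262/3 - 197 = 671/3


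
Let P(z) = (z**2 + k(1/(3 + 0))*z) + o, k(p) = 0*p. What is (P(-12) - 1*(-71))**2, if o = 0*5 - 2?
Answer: 45369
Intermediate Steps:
k(p) = 0
o = -2 (o = 0 - 2 = -2)
P(z) = -2 + z**2 (P(z) = (z**2 + 0*z) - 2 = (z**2 + 0) - 2 = z**2 - 2 = -2 + z**2)
(P(-12) - 1*(-71))**2 = ((-2 + (-12)**2) - 1*(-71))**2 = ((-2 + 144) + 71)**2 = (142 + 71)**2 = 213**2 = 45369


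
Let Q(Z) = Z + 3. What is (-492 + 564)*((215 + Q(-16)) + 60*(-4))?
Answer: -2736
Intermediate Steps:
Q(Z) = 3 + Z
(-492 + 564)*((215 + Q(-16)) + 60*(-4)) = (-492 + 564)*((215 + (3 - 16)) + 60*(-4)) = 72*((215 - 13) - 240) = 72*(202 - 240) = 72*(-38) = -2736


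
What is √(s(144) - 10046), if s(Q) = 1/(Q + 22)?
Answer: I*√276827410/166 ≈ 100.23*I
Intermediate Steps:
s(Q) = 1/(22 + Q)
√(s(144) - 10046) = √(1/(22 + 144) - 10046) = √(1/166 - 10046) = √(-1667635/166) = I*√276827410/166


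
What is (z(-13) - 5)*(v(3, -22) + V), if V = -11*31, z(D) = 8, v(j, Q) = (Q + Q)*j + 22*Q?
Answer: -2871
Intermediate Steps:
v(j, Q) = 22*Q + 2*Q*j (v(j, Q) = (2*Q)*j + 22*Q = 2*Q*j + 22*Q = 22*Q + 2*Q*j)
V = -341
(z(-13) - 5)*(v(3, -22) + V) = (8 - 5)*(2*(-22)*(11 + 3) - 341) = 3*(2*(-22)*14 - 341) = 3*(-616 - 341) = 3*(-957) = -2871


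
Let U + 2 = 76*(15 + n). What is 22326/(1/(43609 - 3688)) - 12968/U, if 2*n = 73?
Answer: 435834082673/489 ≈ 8.9128e+8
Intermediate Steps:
n = 73/2 (n = (½)*73 = 73/2 ≈ 36.500)
U = 3912 (U = -2 + 76*(15 + 73/2) = -2 + 76*(103/2) = -2 + 3914 = 3912)
22326/(1/(43609 - 3688)) - 12968/U = 22326/(1/(43609 - 3688)) - 12968/3912 = 22326/(1/39921) - 12968*1/3912 = 22326/(1/39921) - 1621/489 = 22326*39921 - 1621/489 = 891276246 - 1621/489 = 435834082673/489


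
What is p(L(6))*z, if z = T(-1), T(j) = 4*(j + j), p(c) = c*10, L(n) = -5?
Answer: 400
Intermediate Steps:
p(c) = 10*c
T(j) = 8*j (T(j) = 4*(2*j) = 8*j)
z = -8 (z = 8*(-1) = -8)
p(L(6))*z = (10*(-5))*(-8) = -50*(-8) = 400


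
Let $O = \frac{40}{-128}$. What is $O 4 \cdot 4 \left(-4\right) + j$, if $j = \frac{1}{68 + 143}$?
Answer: $\frac{4221}{211} \approx 20.005$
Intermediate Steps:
$j = \frac{1}{211} \approx 0.0047393$
$O = - \frac{5}{16}$ ($O = 40 \left(- \frac{1}{128}\right) = - \frac{5}{16} \approx -0.3125$)
$O 4 \cdot 4 \left(-4\right) + j = - \frac{5 \cdot 4 \cdot 4 \left(-4\right)}{16} + \frac{1}{211} = - \frac{5 \cdot 16 \left(-4\right)}{16} + \frac{1}{211} = \left(- \frac{5}{16}\right) \left(-64\right) + \frac{1}{211} = 20 + \frac{1}{211} = \frac{4221}{211}$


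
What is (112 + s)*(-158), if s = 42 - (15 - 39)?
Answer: -28124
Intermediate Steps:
s = 66 (s = 42 - 1*(-24) = 42 + 24 = 66)
(112 + s)*(-158) = (112 + 66)*(-158) = 178*(-158) = -28124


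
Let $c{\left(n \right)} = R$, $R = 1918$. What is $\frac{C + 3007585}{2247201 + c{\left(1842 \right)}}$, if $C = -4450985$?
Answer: $- \frac{1443400}{2249119} \approx -0.64176$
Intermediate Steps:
$c{\left(n \right)} = 1918$
$\frac{C + 3007585}{2247201 + c{\left(1842 \right)}} = \frac{-4450985 + 3007585}{2247201 + 1918} = - \frac{1443400}{2249119}$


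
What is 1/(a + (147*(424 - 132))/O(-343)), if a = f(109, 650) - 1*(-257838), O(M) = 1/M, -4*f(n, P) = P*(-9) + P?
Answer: -1/14463794 ≈ -6.9138e-8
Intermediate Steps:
f(n, P) = 2*P (f(n, P) = -(P*(-9) + P)/4 = -(-9*P + P)/4 = -(-2)*P = 2*P)
a = 259138 (a = 2*650 - 1*(-257838) = 1300 + 257838 = 259138)
1/(a + (147*(424 - 132))/O(-343)) = 1/(259138 + (147*(424 - 132))/(1/(-343))) = 1/(259138 + (147*292)/(-1/343)) = 1/(259138 + 42924*(-343)) = 1/(259138 - 14722932) = 1/(-14463794) = -1/14463794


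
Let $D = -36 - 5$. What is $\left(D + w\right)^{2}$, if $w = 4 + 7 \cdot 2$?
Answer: $529$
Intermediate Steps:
$w = 18$ ($w = 4 + 14 = 18$)
$D = -41$ ($D = -36 - 5 = -41$)
$\left(D + w\right)^{2} = \left(-41 + 18\right)^{2} = \left(-23\right)^{2} = 529$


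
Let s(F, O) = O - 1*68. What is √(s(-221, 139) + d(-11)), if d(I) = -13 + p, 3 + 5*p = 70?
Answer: √1785/5 ≈ 8.4499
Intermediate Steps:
p = 67/5 (p = -⅗ + (⅕)*70 = -⅗ + 14 = 67/5 ≈ 13.400)
d(I) = ⅖ (d(I) = -13 + 67/5 = ⅖)
s(F, O) = -68 + O (s(F, O) = O - 68 = -68 + O)
√(s(-221, 139) + d(-11)) = √((-68 + 139) + ⅖) = √(71 + ⅖) = √(357/5) = √1785/5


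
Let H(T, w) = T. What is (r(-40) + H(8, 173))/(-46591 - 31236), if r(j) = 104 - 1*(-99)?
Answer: -211/77827 ≈ -0.0027111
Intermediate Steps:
r(j) = 203 (r(j) = 104 + 99 = 203)
(r(-40) + H(8, 173))/(-46591 - 31236) = (203 + 8)/(-46591 - 31236) = 211/(-77827) = 211*(-1/77827) = -211/77827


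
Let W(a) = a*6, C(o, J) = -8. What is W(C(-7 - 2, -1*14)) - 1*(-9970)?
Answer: 9922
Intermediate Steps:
W(a) = 6*a
W(C(-7 - 2, -1*14)) - 1*(-9970) = 6*(-8) - 1*(-9970) = -48 + 9970 = 9922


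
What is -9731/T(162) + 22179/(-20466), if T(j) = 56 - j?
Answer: 16400306/180783 ≈ 90.718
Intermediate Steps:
-9731/T(162) + 22179/(-20466) = -9731/(56 - 1*162) + 22179/(-20466) = -9731/(56 - 162) + 22179*(-1/20466) = -9731/(-106) - 7393/6822 = -9731*(-1/106) - 7393/6822 = 9731/106 - 7393/6822 = 16400306/180783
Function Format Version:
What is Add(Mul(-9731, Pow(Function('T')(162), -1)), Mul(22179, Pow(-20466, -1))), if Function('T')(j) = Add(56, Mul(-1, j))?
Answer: Rational(16400306, 180783) ≈ 90.718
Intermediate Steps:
Add(Mul(-9731, Pow(Function('T')(162), -1)), Mul(22179, Pow(-20466, -1))) = Add(Mul(-9731, Pow(Add(56, Mul(-1, 162)), -1)), Mul(22179, Pow(-20466, -1))) = Add(Mul(-9731, Pow(Add(56, -162), -1)), Mul(22179, Rational(-1, 20466))) = Add(Mul(-9731, Pow(-106, -1)), Rational(-7393, 6822)) = Add(Mul(-9731, Rational(-1, 106)), Rational(-7393, 6822)) = Add(Rational(9731, 106), Rational(-7393, 6822)) = Rational(16400306, 180783)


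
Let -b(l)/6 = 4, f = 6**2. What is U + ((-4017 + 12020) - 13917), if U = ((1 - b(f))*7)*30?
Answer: -664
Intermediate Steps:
f = 36
b(l) = -24 (b(l) = -6*4 = -24)
U = 5250 (U = ((1 - 1*(-24))*7)*30 = ((1 + 24)*7)*30 = (25*7)*30 = 175*30 = 5250)
U + ((-4017 + 12020) - 13917) = 5250 + ((-4017 + 12020) - 13917) = 5250 + (8003 - 13917) = 5250 - 5914 = -664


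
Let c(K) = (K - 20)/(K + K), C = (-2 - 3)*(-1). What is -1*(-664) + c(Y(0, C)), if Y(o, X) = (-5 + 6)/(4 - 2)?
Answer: 1289/2 ≈ 644.50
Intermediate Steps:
C = 5 (C = -5*(-1) = 5)
Y(o, X) = 1/2
c(K) = (-20 + K)/(2*K) (c(K) = (-20 + K)/((2*K)) = (-20 + K)*(1/(2*K)) = (-20 + K)/(2*K))
-1*(-664) + c(Y(0, C)) = -1*(-664) + (-20 + 1/2)/(2*(1/2)) = 664 + (1/2)*2*(-39/2) = 664 - 39/2 = 1289/2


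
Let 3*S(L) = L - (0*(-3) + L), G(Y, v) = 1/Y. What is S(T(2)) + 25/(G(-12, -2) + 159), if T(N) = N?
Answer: 300/1907 ≈ 0.15732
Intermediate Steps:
S(L) = 0 (S(L) = (L - (0*(-3) + L))/3 = (L - (0 + L))/3 = (L - L)/3 = (1/3)*0 = 0)
S(T(2)) + 25/(G(-12, -2) + 159) = 0 + 25/(1/(-12) + 159) = 0 + 25/(-1/12 + 159) = 0 + 25/(1907/12) = 0 + (12/1907)*25 = 0 + 300/1907 = 300/1907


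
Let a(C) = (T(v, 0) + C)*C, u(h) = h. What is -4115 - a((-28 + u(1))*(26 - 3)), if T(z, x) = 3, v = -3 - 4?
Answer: -387893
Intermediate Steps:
v = -7
a(C) = C*(3 + C) (a(C) = (3 + C)*C = C*(3 + C))
-4115 - a((-28 + u(1))*(26 - 3)) = -4115 - (-28 + 1)*(26 - 3)*(3 + (-28 + 1)*(26 - 3)) = -4115 - (-27*23)*(3 - 27*23) = -4115 - (-621)*(3 - 621) = -4115 - (-621)*(-618) = -4115 - 1*383778 = -4115 - 383778 = -387893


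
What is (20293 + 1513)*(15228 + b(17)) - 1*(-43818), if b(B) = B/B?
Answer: 332127392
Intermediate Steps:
b(B) = 1
(20293 + 1513)*(15228 + b(17)) - 1*(-43818) = (20293 + 1513)*(15228 + 1) - 1*(-43818) = 21806*15229 + 43818 = 332083574 + 43818 = 332127392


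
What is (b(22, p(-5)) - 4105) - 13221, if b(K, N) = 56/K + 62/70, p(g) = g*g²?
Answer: -6669189/385 ≈ -17323.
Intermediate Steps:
p(g) = g³
b(K, N) = 31/35 + 56/K (b(K, N) = 56/K + 62*(1/70) = 56/K + 31/35 = 31/35 + 56/K)
(b(22, p(-5)) - 4105) - 13221 = ((31/35 + 56/22) - 4105) - 13221 = ((31/35 + 56*(1/22)) - 4105) - 13221 = ((31/35 + 28/11) - 4105) - 13221 = (1321/385 - 4105) - 13221 = -1579104/385 - 13221 = -6669189/385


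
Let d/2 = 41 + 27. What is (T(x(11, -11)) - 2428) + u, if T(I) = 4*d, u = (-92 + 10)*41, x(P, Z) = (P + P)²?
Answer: -5246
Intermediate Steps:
x(P, Z) = 4*P² (x(P, Z) = (2*P)² = 4*P²)
u = -3362 (u = -82*41 = -3362)
d = 136 (d = 2*(41 + 27) = 2*68 = 136)
T(I) = 544 (T(I) = 4*136 = 544)
(T(x(11, -11)) - 2428) + u = (544 - 2428) - 3362 = -1884 - 3362 = -5246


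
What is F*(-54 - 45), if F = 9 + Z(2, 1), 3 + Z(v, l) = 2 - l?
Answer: -693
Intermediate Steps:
Z(v, l) = -1 - l (Z(v, l) = -3 + (2 - l) = -1 - l)
F = 7 (F = 9 + (-1 - 1*1) = 9 + (-1 - 1) = 9 - 2 = 7)
F*(-54 - 45) = 7*(-54 - 45) = 7*(-99) = -693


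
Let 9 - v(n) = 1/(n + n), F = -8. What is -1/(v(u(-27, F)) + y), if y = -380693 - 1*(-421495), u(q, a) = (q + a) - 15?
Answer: -100/4081101 ≈ -2.4503e-5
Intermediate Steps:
u(q, a) = -15 + a + q (u(q, a) = (a + q) - 15 = -15 + a + q)
v(n) = 9 - 1/(2*n) (v(n) = 9 - 1/(n + n) = 9 - 1/(2*n))
y = 40802 (y = -380693 + 421495 = 40802)
-1/(v(u(-27, F)) + y) = -1/((9 - 1/(2*(-15 - 8 - 27))) + 40802) = -1/((9 - ½/(-50)) + 40802) = -1/((9 - ½*(-1/50)) + 40802) = -1/((9 + 1/100) + 40802) = -1/(901/100 + 40802) = -1/4081101/100 = -1*100/4081101 = -100/4081101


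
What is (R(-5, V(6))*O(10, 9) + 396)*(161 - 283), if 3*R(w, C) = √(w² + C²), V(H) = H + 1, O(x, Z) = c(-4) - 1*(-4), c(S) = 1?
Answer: -48312 - 610*√74/3 ≈ -50061.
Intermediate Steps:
O(x, Z) = 5 (O(x, Z) = 1 - 1*(-4) = 1 + 4 = 5)
V(H) = 1 + H
R(w, C) = √(C² + w²)/3 (R(w, C) = √(w² + C²)/3 = √(C² + w²)/3)
(R(-5, V(6))*O(10, 9) + 396)*(161 - 283) = ((√((1 + 6)² + (-5)²)/3)*5 + 396)*(161 - 283) = ((√(7² + 25)/3)*5 + 396)*(-122) = ((√(49 + 25)/3)*5 + 396)*(-122) = ((√74/3)*5 + 396)*(-122) = (5*√74/3 + 396)*(-122) = (396 + 5*√74/3)*(-122) = -48312 - 610*√74/3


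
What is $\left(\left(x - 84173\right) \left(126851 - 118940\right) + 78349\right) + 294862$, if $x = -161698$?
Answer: $-1944712270$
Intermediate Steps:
$\left(\left(x - 84173\right) \left(126851 - 118940\right) + 78349\right) + 294862 = \left(\left(-161698 - 84173\right) \left(126851 - 118940\right) + 78349\right) + 294862 = \left(\left(-245871\right) 7911 + 78349\right) + 294862 = \left(-1945085481 + 78349\right) + 294862 = -1945007132 + 294862 = -1944712270$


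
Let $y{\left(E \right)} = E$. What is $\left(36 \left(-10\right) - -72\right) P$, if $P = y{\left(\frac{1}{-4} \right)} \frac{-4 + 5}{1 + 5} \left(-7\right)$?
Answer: $-84$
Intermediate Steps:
$P = \frac{7}{24}$ ($P = \frac{\left(-4 + 5\right) \frac{1}{1 + 5}}{-4} \left(-7\right) = - \frac{1 \cdot \frac{1}{6}}{4} \left(-7\right) = \left(- \frac{1}{4}\right) \frac{1}{6} \left(-7\right) = \left(- \frac{1}{24}\right) \left(-7\right) = \frac{7}{24} \approx 0.29167$)
$\left(36 \left(-10\right) - -72\right) P = \left(36 \left(-10\right) - -72\right) \frac{7}{24} = \left(-360 + 72\right) \frac{7}{24} = \left(-288\right) \frac{7}{24} = -84$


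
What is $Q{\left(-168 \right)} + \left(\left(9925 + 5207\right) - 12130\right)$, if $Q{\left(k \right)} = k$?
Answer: $2834$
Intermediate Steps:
$Q{\left(-168 \right)} + \left(\left(9925 + 5207\right) - 12130\right) = -168 + \left(\left(9925 + 5207\right) - 12130\right) = -168 + \left(15132 - 12130\right) = -168 + 3002 = 2834$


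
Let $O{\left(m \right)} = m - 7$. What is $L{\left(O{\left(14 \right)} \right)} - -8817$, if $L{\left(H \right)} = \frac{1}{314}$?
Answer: $\frac{2768539}{314} \approx 8817.0$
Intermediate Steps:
$O{\left(m \right)} = -7 + m$
$L{\left(H \right)} = \frac{1}{314}$
$L{\left(O{\left(14 \right)} \right)} - -8817 = \frac{1}{314} - -8817 = \frac{1}{314} + 8817 = \frac{2768539}{314}$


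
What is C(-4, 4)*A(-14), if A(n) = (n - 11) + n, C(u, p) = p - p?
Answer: 0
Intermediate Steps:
C(u, p) = 0
A(n) = -11 + 2*n (A(n) = (-11 + n) + n = -11 + 2*n)
C(-4, 4)*A(-14) = 0*(-11 + 2*(-14)) = 0*(-11 - 28) = 0*(-39) = 0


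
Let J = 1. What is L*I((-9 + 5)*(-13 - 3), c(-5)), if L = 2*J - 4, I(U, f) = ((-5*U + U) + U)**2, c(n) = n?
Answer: -73728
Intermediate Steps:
I(U, f) = 9*U**2 (I(U, f) = (-4*U + U)**2 = (-3*U)**2 = 9*U**2)
L = -2 (L = 2*1 - 4 = 2 - 4 = -2)
L*I((-9 + 5)*(-13 - 3), c(-5)) = -18*((-9 + 5)*(-13 - 3))**2 = -18*(-4*(-16))**2 = -18*64**2 = -18*4096 = -2*36864 = -73728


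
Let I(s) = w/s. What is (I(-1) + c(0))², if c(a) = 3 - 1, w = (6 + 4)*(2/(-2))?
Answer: 144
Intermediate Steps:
w = -10 (w = 10*(2*(-½)) = 10*(-1) = -10)
I(s) = -10/s
c(a) = 2
(I(-1) + c(0))² = (-10/(-1) + 2)² = (-10*(-1) + 2)² = (10 + 2)² = 12² = 144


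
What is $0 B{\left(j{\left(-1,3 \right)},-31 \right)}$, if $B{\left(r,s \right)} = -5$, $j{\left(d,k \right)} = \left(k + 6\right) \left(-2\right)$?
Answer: $0$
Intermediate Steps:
$j{\left(d,k \right)} = -12 - 2 k$ ($j{\left(d,k \right)} = \left(6 + k\right) \left(-2\right) = -12 - 2 k$)
$0 B{\left(j{\left(-1,3 \right)},-31 \right)} = 0 \left(-5\right) = 0$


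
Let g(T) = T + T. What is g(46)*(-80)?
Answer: -7360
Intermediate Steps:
g(T) = 2*T
g(46)*(-80) = (2*46)*(-80) = 92*(-80) = -7360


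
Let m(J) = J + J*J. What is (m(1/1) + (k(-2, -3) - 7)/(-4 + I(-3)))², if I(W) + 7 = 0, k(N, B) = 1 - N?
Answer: 676/121 ≈ 5.5868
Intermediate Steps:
I(W) = -7 (I(W) = -7 + 0 = -7)
m(J) = J + J²
(m(1/1) + (k(-2, -3) - 7)/(-4 + I(-3)))² = ((1 + 1/1)/1 + ((1 - 1*(-2)) - 7)/(-4 - 7))² = (1*(1 + 1) + ((1 + 2) - 7)/(-11))² = (1*2 + (3 - 7)*(-1/11))² = (2 - 4*(-1/11))² = (2 + 4/11)² = (26/11)² = 676/121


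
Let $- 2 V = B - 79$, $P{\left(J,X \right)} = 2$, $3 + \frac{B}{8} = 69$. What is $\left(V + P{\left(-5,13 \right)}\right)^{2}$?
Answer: $\frac{198025}{4} \approx 49506.0$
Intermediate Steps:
$B = 528$ ($B = -24 + 8 \cdot 69 = -24 + 552 = 528$)
$V = - \frac{449}{2}$ ($V = - \frac{528 - 79}{2} = \left(- \frac{1}{2}\right) 449 = - \frac{449}{2} \approx -224.5$)
$\left(V + P{\left(-5,13 \right)}\right)^{2} = \left(- \frac{449}{2} + 2\right)^{2} = \left(- \frac{445}{2}\right)^{2} = \frac{198025}{4}$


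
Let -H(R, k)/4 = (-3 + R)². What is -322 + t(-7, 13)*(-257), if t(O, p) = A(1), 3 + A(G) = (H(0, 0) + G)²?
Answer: -314376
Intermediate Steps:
H(R, k) = -4*(-3 + R)²
A(G) = -3 + (-36 + G)² (A(G) = -3 + (-4*(-3 + 0)² + G)² = -3 + (-4*(-3)² + G)² = -3 + (-4*9 + G)² = -3 + (-36 + G)²)
t(O, p) = 1222 (t(O, p) = -3 + (-36 + 1)² = -3 + (-35)² = -3 + 1225 = 1222)
-322 + t(-7, 13)*(-257) = -322 + 1222*(-257) = -322 - 314054 = -314376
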